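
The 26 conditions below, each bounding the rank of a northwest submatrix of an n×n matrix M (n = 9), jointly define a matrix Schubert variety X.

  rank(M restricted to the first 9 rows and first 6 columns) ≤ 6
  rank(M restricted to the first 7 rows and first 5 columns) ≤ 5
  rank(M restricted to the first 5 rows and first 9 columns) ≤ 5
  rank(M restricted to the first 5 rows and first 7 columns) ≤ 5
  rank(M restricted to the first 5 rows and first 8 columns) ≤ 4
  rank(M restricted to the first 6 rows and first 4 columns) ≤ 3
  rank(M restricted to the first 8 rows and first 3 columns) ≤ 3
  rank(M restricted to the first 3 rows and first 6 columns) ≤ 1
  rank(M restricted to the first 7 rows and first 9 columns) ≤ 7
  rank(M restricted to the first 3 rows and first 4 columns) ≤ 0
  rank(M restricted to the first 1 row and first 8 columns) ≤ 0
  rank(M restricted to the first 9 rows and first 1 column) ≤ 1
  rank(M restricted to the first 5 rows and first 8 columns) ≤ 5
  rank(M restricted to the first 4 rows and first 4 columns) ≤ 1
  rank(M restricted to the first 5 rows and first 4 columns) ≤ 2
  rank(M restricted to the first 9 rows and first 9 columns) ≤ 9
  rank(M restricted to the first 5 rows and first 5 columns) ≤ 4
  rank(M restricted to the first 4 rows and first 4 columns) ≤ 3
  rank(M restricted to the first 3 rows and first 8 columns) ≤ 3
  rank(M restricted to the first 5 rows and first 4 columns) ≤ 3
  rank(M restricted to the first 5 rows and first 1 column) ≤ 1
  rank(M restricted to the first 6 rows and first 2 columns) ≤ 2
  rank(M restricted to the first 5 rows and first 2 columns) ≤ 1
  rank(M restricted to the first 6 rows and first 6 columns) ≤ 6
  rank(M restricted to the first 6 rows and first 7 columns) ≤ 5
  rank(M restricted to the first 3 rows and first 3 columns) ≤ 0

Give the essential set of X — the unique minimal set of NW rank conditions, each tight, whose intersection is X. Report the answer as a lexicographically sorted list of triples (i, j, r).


Rank table r_w(9×9) implied by the 26 constraints:

  0 0 0 0 0 0 0 0 1
  0 0 0 0 1 1 1 1 2
  0 0 0 0 1 1 2 2 3
  1 1 1 1 2 2 3 3 4
  1 1 2 2 3 3 4 4 5
  1 2 3 3 4 4 5 5 6
  1 2 3 4 5 5 6 6 7
  1 2 3 4 5 6 7 7 8
  1 2 3 4 5 6 7 8 9

second differences of R give the permutation w = (9, 5, 7, 1, 3, 2, 4, 6, 8).

D(w) has 18 cells with 4 SE-corners; essential set:

[(1, 8, 0), (3, 4, 0), (3, 6, 1), (5, 2, 1)]


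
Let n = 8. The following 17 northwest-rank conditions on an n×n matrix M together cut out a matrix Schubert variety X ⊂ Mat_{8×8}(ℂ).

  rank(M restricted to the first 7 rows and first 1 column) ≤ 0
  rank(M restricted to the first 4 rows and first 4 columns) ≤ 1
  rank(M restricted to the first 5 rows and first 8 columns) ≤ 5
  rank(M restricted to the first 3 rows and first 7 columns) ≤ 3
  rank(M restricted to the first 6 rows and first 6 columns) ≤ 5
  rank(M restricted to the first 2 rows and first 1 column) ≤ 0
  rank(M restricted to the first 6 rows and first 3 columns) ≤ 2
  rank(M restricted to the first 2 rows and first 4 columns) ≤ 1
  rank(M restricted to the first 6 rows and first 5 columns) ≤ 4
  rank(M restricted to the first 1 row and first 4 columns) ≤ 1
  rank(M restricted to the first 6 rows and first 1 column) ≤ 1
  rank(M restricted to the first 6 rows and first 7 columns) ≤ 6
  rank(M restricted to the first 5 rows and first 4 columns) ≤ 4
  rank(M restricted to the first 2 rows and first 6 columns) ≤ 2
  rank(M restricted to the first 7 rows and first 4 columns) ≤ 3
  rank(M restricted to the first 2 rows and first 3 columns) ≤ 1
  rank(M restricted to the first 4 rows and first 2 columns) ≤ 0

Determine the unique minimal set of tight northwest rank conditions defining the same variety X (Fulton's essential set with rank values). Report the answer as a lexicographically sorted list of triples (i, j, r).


Recovering R(i,j) via the rank-extension bound from the 17 conditions:

  0 | 0 | 1 | 1 | 1 | 1 | 1 | 1
  0 | 0 | 1 | 1 | 2 | 2 | 2 | 2
  0 | 0 | 1 | 1 | 2 | 3 | 3 | 3
  0 | 0 | 1 | 1 | 2 | 3 | 4 | 4
  0 | 1 | 2 | 2 | 3 | 4 | 5 | 5
  0 | 1 | 2 | 3 | 4 | 5 | 6 | 6
  0 | 1 | 2 | 3 | 4 | 5 | 6 | 7
  1 | 2 | 3 | 4 | 5 | 6 | 7 | 8

giving w = (3, 5, 6, 7, 2, 4, 8, 1) via Δ²R.

Rothe diagram D(w) (14 cells), 3 SE-corners (essential conditions):

[(4, 2, 0), (4, 4, 1), (7, 1, 0)]


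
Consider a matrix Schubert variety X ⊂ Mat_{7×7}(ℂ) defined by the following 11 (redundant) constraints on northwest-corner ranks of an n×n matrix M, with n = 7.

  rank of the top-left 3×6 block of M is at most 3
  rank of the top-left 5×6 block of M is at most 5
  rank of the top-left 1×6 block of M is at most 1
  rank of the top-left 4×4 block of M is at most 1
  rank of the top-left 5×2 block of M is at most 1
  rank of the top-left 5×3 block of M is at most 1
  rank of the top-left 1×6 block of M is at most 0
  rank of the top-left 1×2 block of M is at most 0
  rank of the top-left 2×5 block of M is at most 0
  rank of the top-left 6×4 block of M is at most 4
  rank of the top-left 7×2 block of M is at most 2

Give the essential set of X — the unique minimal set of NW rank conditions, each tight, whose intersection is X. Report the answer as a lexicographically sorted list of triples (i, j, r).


Recovering R(i,j) via the rank-extension bound from the 11 conditions:

  i=1: 0, 0, 0, 0, 0, 0, 1
  i=2: 0, 0, 0, 0, 0, 1, 2
  i=3: 1, 1, 1, 1, 1, 2, 3
  i=4: 1, 1, 1, 1, 2, 3, 4
  i=5: 1, 1, 1, 2, 3, 4, 5
  i=6: 1, 2, 2, 3, 4, 5, 6
  i=7: 1, 2, 3, 4, 5, 6, 7

reading off 1-entries of Δ²R: w = (7, 6, 1, 5, 4, 2, 3).

|D(w)|=16, |Ess(w)|=4:

[(1, 6, 0), (2, 5, 0), (4, 4, 1), (5, 3, 1)]


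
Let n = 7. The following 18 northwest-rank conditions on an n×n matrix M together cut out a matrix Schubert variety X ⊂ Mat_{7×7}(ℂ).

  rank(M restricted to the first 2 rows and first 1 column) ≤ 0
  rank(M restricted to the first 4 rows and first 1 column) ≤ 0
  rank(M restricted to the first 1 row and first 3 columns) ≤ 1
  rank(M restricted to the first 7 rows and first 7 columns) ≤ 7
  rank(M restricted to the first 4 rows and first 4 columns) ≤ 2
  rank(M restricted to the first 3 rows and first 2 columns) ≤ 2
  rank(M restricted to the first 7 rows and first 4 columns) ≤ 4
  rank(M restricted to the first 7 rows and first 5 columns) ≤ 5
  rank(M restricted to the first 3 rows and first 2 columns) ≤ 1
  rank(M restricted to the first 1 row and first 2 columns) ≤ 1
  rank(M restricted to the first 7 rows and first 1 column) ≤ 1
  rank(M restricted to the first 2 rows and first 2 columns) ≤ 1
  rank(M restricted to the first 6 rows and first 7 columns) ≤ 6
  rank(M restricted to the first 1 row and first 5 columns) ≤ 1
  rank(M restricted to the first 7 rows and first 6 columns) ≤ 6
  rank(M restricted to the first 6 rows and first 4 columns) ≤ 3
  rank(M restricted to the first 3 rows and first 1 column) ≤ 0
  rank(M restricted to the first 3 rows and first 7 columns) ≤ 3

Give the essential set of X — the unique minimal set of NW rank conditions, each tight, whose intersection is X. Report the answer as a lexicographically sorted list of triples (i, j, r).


Recovering R(i,j) via the rank-extension bound from the 18 conditions:

  0 1 1 1 1 1 1
  0 1 2 2 2 2 2
  0 1 2 2 3 3 3
  0 1 2 2 3 4 4
  1 2 3 3 4 5 5
  1 2 3 3 4 5 6
  1 2 3 4 5 6 7

second differences of R give the permutation w = (2, 3, 5, 6, 1, 7, 4).

ℓ(w)=7; the 3 essential cells (i,j,r):

[(4, 1, 0), (4, 4, 2), (6, 4, 3)]


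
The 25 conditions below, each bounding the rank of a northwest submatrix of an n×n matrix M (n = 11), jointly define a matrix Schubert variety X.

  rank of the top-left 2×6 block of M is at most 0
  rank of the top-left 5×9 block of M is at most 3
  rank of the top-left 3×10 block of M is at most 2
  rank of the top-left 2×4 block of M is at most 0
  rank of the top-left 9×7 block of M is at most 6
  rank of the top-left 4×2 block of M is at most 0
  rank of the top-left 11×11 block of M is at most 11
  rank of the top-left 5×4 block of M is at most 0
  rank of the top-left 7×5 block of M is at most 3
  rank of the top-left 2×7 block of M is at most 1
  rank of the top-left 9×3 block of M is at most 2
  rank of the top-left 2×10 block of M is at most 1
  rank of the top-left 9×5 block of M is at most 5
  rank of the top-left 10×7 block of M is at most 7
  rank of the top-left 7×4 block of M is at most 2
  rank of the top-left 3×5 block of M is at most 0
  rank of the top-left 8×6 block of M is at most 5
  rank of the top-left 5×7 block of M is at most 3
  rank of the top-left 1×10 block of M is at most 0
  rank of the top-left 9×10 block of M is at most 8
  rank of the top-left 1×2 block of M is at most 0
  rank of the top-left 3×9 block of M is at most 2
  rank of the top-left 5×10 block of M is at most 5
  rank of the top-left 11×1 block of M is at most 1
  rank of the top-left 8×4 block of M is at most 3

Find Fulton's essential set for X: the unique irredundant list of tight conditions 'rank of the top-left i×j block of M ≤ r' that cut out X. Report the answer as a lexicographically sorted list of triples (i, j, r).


Computing R[i][j] = min implied NW-rank bound (n=11, 25 conditions):

  0  0  0  0  0  0  0  0  0  0  1
  0  0  0  0  0  0  1  1  1  1  2
  0  0  0  0  0  1  2  2  2  2  3
  0  0  0  0  1  2  3  3  3  3  4
  0  0  0  0  1  2  3  3  3  4  5
  1  1  1  1  2  3  4  4  4  5  6
  1  2  2  2  3  4  5  5  5  6  7
  1  2  2  3  4  5  6  6  6  7  8
  1  2  2  3  4  5  6  7  7  8  9
  1  2  3  4  5  6  7  8  8  9  10
  1  2  3  4  5  6  7  8  9  10  11

the unique w with this rank table is (11, 7, 6, 5, 10, 1, 2, 4, 8, 3, 9).

Rothe diagram D(w) (33 cells), 6 SE-corners (essential conditions):

[(1, 10, 0), (2, 6, 0), (3, 5, 0), (5, 4, 0), (5, 9, 3), (9, 3, 2)]


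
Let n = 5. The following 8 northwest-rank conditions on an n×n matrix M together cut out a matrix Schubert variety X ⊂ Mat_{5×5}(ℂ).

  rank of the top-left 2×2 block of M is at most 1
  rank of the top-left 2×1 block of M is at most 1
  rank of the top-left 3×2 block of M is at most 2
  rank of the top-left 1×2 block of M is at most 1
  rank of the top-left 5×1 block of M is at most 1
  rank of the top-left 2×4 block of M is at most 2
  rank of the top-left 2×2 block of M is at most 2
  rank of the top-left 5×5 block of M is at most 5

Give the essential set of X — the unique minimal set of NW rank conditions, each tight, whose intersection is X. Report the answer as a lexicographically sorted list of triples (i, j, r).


Reconstructing r_w from the 8 given conditions:

  1  1  1  1  1
  1  1  2  2  2
  1  2  3  3  3
  1  2  3  4  4
  1  2  3  4  5

reading off 1-entries of Δ²R: w = (1, 3, 2, 4, 5).

|D(w)|=1, |Ess(w)|=1:

[(2, 2, 1)]


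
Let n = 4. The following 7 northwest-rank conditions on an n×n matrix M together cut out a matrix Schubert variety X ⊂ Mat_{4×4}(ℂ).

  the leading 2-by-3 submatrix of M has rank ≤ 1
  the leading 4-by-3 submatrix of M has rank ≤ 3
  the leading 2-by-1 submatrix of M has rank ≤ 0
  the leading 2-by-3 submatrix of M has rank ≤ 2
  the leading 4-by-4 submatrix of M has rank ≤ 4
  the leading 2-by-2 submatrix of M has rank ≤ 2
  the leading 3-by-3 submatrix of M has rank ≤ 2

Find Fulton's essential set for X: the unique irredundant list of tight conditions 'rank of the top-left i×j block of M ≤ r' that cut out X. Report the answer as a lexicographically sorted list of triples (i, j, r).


Recovering R(i,j) via the rank-extension bound from the 7 conditions:

  0, 1, 1, 1
  0, 1, 1, 2
  1, 2, 2, 3
  1, 2, 3, 4

reading off 1-entries of Δ²R: w = (2, 4, 1, 3).

ℓ(w)=3; the 2 essential cells (i,j,r):

[(2, 1, 0), (2, 3, 1)]


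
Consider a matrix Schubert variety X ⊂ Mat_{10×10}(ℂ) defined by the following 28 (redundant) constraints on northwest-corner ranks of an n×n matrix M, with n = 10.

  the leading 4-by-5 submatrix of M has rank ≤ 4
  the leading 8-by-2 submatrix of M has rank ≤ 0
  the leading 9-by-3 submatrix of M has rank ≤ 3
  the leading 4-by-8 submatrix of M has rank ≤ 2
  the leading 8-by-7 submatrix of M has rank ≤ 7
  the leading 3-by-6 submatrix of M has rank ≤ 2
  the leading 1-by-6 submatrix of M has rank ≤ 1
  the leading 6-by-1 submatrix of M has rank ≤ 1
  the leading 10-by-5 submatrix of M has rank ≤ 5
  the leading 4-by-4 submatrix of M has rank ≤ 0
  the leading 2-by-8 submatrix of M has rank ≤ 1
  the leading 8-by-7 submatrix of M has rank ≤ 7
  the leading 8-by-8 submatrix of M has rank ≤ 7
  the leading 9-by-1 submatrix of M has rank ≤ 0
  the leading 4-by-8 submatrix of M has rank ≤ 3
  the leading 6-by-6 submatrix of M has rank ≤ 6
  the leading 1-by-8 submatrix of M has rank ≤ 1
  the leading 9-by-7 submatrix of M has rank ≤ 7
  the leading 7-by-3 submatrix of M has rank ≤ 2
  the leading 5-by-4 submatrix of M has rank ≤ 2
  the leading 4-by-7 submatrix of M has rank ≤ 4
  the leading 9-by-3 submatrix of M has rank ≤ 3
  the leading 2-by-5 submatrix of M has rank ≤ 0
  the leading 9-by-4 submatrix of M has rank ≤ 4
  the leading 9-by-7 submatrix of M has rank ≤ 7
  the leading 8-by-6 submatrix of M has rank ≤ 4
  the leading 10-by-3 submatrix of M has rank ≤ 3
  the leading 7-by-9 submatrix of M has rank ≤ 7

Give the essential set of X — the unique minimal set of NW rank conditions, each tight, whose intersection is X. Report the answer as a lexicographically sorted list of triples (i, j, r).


The tightest implied rank at each (i,j), from the 28 conditions:

  R[1]: 0, 0, 0, 0, 0, 1, 1, 1, 1, 1
  R[2]: 0, 0, 0, 0, 0, 1, 1, 1, 2, 2
  R[3]: 0, 0, 0, 0, 1, 2, 2, 2, 3, 3
  R[4]: 0, 0, 0, 0, 1, 2, 2, 2, 3, 4
  R[5]: 0, 0, 1, 1, 2, 3, 3, 3, 4, 5
  R[6]: 0, 0, 1, 2, 3, 4, 4, 4, 5, 6
  R[7]: 0, 0, 1, 2, 3, 4, 5, 5, 6, 7
  R[8]: 0, 0, 1, 2, 3, 4, 5, 6, 7, 8
  R[9]: 0, 1, 2, 3, 4, 5, 6, 7, 8, 9
  R[10]: 1, 2, 3, 4, 5, 6, 7, 8, 9, 10

hence w(1..10) = (6, 9, 5, 10, 3, 4, 7, 8, 2, 1).

Rothe diagram D(w) (31 cells), 6 SE-corners (essential conditions):

[(2, 5, 0), (2, 8, 1), (4, 4, 0), (4, 8, 2), (8, 2, 0), (9, 1, 0)]


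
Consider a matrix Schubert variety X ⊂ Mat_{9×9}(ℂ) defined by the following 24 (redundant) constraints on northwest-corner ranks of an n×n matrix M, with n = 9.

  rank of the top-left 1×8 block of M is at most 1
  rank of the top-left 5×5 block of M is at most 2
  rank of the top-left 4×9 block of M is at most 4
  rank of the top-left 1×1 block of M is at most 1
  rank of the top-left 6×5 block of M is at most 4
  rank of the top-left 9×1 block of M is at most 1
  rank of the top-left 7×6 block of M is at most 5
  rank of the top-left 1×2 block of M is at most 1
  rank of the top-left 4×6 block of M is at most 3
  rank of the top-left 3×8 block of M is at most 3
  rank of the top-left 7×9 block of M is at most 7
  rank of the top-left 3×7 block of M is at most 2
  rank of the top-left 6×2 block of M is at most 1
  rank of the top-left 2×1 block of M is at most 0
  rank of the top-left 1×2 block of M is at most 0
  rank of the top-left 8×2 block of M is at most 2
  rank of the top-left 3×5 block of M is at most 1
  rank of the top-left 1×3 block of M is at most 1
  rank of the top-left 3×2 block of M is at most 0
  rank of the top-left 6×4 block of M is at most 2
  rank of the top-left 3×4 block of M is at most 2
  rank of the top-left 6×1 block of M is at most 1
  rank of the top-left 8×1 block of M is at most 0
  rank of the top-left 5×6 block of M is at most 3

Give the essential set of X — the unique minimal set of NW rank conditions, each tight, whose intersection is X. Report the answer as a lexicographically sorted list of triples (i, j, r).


Computing R[i][j] = min implied NW-rank bound (n=9, 24 conditions):

  0  0  1  1  1  1  1  1  1
  0  0  1  1  1  2  2  2  2
  0  0  1  1  1  2  2  3  3
  0  1  2  2  2  3  3  4  4
  0  1  2  2  2  3  4  5  5
  0  1  2  2  3  4  5  6  6
  0  1  2  3  4  5  6  7  7
  0  1  2  3  4  5  6  7  8
  1  2  3  4  5  6  7  8  9

the unique w with this rank table is (3, 6, 8, 2, 7, 5, 4, 9, 1).

Fulton essential set (6 of the 19 Rothe cells):

[(3, 2, 0), (3, 5, 1), (3, 7, 2), (5, 5, 2), (6, 4, 2), (8, 1, 0)]


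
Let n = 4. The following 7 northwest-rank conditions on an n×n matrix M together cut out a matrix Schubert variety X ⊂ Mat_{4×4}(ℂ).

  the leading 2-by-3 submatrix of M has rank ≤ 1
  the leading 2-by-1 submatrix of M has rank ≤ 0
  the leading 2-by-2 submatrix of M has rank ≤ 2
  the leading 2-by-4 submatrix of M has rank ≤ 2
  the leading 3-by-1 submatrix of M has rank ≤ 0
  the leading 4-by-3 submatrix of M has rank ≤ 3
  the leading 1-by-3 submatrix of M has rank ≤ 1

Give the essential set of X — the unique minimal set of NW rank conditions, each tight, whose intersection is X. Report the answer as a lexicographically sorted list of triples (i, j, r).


Rank table r_w(4×4) implied by the 7 constraints:

  i=1: 0, 1, 1, 1
  i=2: 0, 1, 1, 2
  i=3: 0, 1, 2, 3
  i=4: 1, 2, 3, 4

reading off 1-entries of Δ²R: w = (2, 4, 3, 1).

Rothe diagram D(w) (4 cells), 2 SE-corners (essential conditions):

[(2, 3, 1), (3, 1, 0)]


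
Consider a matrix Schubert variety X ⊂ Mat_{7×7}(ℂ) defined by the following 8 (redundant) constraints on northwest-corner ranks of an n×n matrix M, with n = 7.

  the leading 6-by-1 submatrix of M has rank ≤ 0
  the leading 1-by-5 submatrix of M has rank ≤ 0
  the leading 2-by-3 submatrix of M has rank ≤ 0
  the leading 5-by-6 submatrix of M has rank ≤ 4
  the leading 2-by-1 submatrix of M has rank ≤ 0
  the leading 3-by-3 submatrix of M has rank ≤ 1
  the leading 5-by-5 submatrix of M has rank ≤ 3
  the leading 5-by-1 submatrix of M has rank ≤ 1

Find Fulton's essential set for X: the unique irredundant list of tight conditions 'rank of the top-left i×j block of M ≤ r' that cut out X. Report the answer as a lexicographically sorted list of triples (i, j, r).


Reconstructing r_w from the 8 given conditions:

  i=1: 0 | 0 | 0 | 0 | 0 | 1 | 1
  i=2: 0 | 0 | 0 | 1 | 1 | 2 | 2
  i=3: 0 | 1 | 1 | 2 | 2 | 3 | 3
  i=4: 0 | 1 | 2 | 3 | 3 | 4 | 4
  i=5: 0 | 1 | 2 | 3 | 3 | 4 | 5
  i=6: 0 | 1 | 2 | 3 | 4 | 5 | 6
  i=7: 1 | 2 | 3 | 4 | 5 | 6 | 7

giving w = (6, 4, 2, 3, 7, 5, 1) via Δ²R.

ℓ(w)=13; the 4 essential cells (i,j,r):

[(1, 5, 0), (2, 3, 0), (5, 5, 3), (6, 1, 0)]


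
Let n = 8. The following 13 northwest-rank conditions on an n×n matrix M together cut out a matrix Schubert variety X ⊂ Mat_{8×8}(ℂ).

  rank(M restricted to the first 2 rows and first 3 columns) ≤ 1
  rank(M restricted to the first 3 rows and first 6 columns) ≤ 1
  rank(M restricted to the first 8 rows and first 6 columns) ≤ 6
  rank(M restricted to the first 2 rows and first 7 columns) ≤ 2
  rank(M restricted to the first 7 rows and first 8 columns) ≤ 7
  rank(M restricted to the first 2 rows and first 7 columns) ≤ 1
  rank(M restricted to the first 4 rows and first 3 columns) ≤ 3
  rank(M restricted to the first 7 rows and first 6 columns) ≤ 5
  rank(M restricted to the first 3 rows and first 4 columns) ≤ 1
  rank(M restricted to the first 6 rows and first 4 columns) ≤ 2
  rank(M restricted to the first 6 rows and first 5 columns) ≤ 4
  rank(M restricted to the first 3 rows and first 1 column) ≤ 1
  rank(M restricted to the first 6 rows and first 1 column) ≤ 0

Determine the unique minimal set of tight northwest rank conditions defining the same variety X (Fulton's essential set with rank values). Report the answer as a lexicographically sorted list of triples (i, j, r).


Reconstructing r_w from the 13 given conditions:

  i=1: 0, 1, 1, 1, 1, 1, 1, 1
  i=2: 0, 1, 1, 1, 1, 1, 1, 2
  i=3: 0, 1, 1, 1, 1, 1, 2, 3
  i=4: 0, 1, 2, 2, 2, 2, 3, 4
  i=5: 0, 1, 2, 2, 3, 3, 4, 5
  i=6: 0, 1, 2, 2, 3, 4, 5, 6
  i=7: 1, 2, 3, 3, 4, 5, 6, 7
  i=8: 1, 2, 3, 4, 5, 6, 7, 8

second differences of R give the permutation w = (2, 8, 7, 3, 5, 6, 1, 4).

ℓ(w)=17; the 4 essential cells (i,j,r):

[(2, 7, 1), (3, 6, 1), (6, 1, 0), (6, 4, 2)]


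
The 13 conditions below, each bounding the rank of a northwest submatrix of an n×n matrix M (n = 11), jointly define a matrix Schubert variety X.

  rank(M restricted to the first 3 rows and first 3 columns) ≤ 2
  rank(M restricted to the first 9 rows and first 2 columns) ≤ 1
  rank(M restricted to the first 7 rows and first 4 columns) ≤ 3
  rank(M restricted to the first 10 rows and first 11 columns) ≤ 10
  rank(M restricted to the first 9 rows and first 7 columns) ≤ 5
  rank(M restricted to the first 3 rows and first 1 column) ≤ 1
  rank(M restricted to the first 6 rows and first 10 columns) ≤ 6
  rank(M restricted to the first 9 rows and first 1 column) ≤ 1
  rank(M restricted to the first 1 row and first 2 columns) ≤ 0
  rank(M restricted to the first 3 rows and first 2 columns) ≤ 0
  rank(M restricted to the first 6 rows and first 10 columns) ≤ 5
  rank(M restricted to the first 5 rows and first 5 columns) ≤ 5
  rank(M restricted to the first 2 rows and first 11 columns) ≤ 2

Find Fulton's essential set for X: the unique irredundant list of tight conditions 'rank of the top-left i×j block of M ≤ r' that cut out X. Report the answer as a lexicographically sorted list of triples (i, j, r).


Rank table r_w(11×11) implied by the 13 constraints:

  0 | 0 | 1 | 1 | 1 | 1 | 1 | 1 | 1 | 1 | 1
  0 | 0 | 1 | 2 | 2 | 2 | 2 | 2 | 2 | 2 | 2
  0 | 0 | 1 | 2 | 3 | 3 | 3 | 3 | 3 | 3 | 3
  1 | 1 | 2 | 3 | 4 | 4 | 4 | 4 | 4 | 4 | 4
  1 | 1 | 2 | 3 | 4 | 5 | 5 | 5 | 5 | 5 | 5
  1 | 1 | 2 | 3 | 4 | 5 | 5 | 5 | 5 | 5 | 6
  1 | 1 | 2 | 3 | 4 | 5 | 5 | 6 | 6 | 6 | 7
  1 | 1 | 2 | 3 | 4 | 5 | 5 | 6 | 7 | 7 | 8
  1 | 1 | 2 | 3 | 4 | 5 | 5 | 6 | 7 | 8 | 9
  1 | 2 | 3 | 4 | 5 | 6 | 6 | 7 | 8 | 9 | 10
  1 | 2 | 3 | 4 | 5 | 6 | 7 | 8 | 9 | 10 | 11

hence w(1..11) = (3, 4, 5, 1, 6, 11, 8, 9, 10, 2, 7).

D(w) has 18 cells with 4 SE-corners; essential set:

[(3, 2, 0), (6, 10, 5), (9, 2, 1), (9, 7, 5)]


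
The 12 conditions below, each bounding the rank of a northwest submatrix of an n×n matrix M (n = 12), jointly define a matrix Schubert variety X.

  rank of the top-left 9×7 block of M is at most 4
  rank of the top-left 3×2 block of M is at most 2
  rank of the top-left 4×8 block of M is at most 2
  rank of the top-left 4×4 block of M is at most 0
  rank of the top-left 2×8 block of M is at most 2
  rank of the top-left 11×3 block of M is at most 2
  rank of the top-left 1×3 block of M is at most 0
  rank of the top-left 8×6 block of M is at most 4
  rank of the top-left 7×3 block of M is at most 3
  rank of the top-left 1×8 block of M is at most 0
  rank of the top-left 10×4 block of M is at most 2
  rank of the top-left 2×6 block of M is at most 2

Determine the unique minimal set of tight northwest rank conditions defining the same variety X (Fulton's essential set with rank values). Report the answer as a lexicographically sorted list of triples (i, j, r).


Propagating the 12 rank bounds to every northwest block:

  i=1: 0 0 0 0 0 0 0 0 1 1 1 1
  i=2: 0 0 0 0 1 1 1 1 2 2 2 2
  i=3: 0 0 0 0 1 2 2 2 3 3 3 3
  i=4: 0 0 0 0 1 2 2 2 3 4 4 4
  i=5: 1 1 1 1 2 3 3 3 4 5 5 5
  i=6: 1 2 2 2 3 4 4 4 5 6 6 6
  i=7: 1 2 2 2 3 4 4 5 6 7 7 7
  i=8: 1 2 2 2 3 4 4 5 6 7 8 8
  i=9: 1 2 2 2 3 4 4 5 6 7 8 9
  i=10: 1 2 2 2 3 4 5 6 7 8 9 10
  i=11: 1 2 2 3 4 5 6 7 8 9 10 11
  i=12: 1 2 3 4 5 6 7 8 9 10 11 12

reading off 1-entries of Δ²R: w = (9, 5, 6, 10, 1, 2, 8, 11, 12, 7, 4, 3).

D(w) has 34 cells with 6 SE-corners; essential set:

[(1, 8, 0), (4, 4, 0), (4, 8, 2), (9, 7, 4), (10, 4, 2), (11, 3, 2)]


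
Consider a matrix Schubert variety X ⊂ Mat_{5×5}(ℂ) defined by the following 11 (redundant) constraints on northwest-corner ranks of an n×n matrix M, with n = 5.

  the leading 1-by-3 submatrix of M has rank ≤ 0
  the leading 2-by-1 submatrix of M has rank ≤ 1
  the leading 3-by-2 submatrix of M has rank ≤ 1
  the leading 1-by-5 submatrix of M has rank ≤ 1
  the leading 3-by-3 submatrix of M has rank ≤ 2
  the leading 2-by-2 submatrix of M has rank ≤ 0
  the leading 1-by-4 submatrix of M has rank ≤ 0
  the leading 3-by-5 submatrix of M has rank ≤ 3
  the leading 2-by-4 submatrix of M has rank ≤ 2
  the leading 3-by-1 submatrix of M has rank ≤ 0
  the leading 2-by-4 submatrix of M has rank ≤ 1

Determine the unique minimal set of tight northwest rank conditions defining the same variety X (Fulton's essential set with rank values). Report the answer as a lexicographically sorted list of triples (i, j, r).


Computing R[i][j] = min implied NW-rank bound (n=5, 11 conditions):

  R[1]: 0 | 0 | 0 | 0 | 1
  R[2]: 0 | 0 | 1 | 1 | 2
  R[3]: 0 | 1 | 2 | 2 | 3
  R[4]: 1 | 2 | 3 | 3 | 4
  R[5]: 1 | 2 | 3 | 4 | 5

reading off 1-entries of Δ²R: w = (5, 3, 2, 1, 4).

Fulton essential set (3 of the 7 Rothe cells):

[(1, 4, 0), (2, 2, 0), (3, 1, 0)]


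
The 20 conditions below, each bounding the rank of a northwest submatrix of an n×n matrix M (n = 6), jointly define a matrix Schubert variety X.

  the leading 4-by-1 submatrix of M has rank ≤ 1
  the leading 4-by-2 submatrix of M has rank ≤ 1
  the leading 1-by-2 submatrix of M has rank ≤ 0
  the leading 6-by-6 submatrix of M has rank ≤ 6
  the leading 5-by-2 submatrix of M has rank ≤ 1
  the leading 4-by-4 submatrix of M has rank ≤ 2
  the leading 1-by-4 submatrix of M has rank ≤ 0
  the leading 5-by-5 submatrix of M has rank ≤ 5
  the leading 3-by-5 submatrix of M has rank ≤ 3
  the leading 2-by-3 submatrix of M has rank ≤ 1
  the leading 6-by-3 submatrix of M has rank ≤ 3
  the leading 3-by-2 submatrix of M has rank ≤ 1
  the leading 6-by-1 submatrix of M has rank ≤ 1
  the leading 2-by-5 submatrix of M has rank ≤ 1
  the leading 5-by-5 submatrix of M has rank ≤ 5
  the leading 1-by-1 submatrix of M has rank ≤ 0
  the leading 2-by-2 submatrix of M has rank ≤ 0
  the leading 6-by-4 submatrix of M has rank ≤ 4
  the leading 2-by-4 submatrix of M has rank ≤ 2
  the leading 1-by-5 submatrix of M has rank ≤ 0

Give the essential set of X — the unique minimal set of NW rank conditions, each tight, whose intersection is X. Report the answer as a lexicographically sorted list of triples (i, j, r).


Reconstructing r_w from the 20 given conditions:

  row 1: 0 0 0 0 0 1
  row 2: 0 0 1 1 1 2
  row 3: 1 1 2 2 2 3
  row 4: 1 1 2 2 3 4
  row 5: 1 1 2 3 4 5
  row 6: 1 2 3 4 5 6

so w = (6, 3, 1, 5, 4, 2).

D(w) has 10 cells with 4 SE-corners; essential set:

[(1, 5, 0), (2, 2, 0), (4, 4, 2), (5, 2, 1)]


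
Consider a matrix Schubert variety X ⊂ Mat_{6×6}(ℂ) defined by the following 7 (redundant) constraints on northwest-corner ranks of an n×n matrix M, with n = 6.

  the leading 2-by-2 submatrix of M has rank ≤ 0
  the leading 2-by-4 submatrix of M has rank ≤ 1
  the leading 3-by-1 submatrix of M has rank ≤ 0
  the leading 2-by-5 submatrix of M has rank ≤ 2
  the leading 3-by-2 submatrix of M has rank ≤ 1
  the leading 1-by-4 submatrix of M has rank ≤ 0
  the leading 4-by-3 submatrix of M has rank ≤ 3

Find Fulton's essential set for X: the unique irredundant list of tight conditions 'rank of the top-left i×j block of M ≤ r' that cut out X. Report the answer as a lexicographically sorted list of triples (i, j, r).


Propagating the 7 rank bounds to every northwest block:

  R[1]: 0 0 0 0 1 1
  R[2]: 0 0 1 1 2 2
  R[3]: 0 1 2 2 3 3
  R[4]: 1 2 3 3 4 4
  R[5]: 1 2 3 4 5 5
  R[6]: 1 2 3 4 5 6

so w = (5, 3, 2, 1, 4, 6).

D(w) has 7 cells with 3 SE-corners; essential set:

[(1, 4, 0), (2, 2, 0), (3, 1, 0)]


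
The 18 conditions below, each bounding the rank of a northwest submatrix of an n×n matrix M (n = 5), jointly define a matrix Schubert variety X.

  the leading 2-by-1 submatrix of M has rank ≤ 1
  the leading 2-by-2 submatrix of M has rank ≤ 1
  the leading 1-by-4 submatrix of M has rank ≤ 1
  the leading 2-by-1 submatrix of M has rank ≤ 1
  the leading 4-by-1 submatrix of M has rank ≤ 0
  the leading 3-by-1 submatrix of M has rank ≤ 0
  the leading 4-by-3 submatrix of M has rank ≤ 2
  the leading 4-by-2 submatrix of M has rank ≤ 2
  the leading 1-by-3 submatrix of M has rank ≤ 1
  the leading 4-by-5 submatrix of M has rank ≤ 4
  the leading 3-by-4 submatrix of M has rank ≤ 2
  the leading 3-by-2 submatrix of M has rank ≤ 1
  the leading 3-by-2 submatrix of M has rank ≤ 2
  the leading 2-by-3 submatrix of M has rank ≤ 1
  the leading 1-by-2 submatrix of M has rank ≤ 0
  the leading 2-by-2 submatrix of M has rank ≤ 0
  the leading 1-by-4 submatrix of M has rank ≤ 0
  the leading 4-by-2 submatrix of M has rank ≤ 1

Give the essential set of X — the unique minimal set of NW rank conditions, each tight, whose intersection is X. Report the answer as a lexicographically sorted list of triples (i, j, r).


The tightest implied rank at each (i,j), from the 18 conditions:

  row 1: 0 0 0 0 1
  row 2: 0 0 1 1 2
  row 3: 0 1 2 2 3
  row 4: 0 1 2 3 4
  row 5: 1 2 3 4 5

hence w(1..5) = (5, 3, 2, 4, 1).

D(w) has 8 cells with 3 SE-corners; essential set:

[(1, 4, 0), (2, 2, 0), (4, 1, 0)]


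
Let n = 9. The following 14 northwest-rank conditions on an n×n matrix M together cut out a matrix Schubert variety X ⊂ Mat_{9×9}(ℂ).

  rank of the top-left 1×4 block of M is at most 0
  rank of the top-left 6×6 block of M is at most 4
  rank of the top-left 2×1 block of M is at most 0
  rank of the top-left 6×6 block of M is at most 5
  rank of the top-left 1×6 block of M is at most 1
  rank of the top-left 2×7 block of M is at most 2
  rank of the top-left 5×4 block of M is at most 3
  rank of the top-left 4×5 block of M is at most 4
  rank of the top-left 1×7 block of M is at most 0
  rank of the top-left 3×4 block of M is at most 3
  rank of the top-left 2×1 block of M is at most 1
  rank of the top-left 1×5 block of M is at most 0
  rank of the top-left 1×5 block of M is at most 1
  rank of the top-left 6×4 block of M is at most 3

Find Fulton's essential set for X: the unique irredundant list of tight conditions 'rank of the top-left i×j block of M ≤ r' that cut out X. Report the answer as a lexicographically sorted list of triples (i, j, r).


Propagating the 14 rank bounds to every northwest block:

  i=1: 0 0 0 0 0 0 0 1 1
  i=2: 0 1 1 1 1 1 1 2 2
  i=3: 1 2 2 2 2 2 2 3 3
  i=4: 1 2 3 3 3 3 3 4 4
  i=5: 1 2 3 3 4 4 4 5 5
  i=6: 1 2 3 3 4 4 5 6 6
  i=7: 1 2 3 4 5 5 6 7 7
  i=8: 1 2 3 4 5 6 7 8 8
  i=9: 1 2 3 4 5 6 7 8 9

reading off 1-entries of Δ²R: w = (8, 2, 1, 3, 5, 7, 4, 6, 9).

Fulton essential set (4 of the 11 Rothe cells):

[(1, 7, 0), (2, 1, 0), (6, 4, 3), (6, 6, 4)]


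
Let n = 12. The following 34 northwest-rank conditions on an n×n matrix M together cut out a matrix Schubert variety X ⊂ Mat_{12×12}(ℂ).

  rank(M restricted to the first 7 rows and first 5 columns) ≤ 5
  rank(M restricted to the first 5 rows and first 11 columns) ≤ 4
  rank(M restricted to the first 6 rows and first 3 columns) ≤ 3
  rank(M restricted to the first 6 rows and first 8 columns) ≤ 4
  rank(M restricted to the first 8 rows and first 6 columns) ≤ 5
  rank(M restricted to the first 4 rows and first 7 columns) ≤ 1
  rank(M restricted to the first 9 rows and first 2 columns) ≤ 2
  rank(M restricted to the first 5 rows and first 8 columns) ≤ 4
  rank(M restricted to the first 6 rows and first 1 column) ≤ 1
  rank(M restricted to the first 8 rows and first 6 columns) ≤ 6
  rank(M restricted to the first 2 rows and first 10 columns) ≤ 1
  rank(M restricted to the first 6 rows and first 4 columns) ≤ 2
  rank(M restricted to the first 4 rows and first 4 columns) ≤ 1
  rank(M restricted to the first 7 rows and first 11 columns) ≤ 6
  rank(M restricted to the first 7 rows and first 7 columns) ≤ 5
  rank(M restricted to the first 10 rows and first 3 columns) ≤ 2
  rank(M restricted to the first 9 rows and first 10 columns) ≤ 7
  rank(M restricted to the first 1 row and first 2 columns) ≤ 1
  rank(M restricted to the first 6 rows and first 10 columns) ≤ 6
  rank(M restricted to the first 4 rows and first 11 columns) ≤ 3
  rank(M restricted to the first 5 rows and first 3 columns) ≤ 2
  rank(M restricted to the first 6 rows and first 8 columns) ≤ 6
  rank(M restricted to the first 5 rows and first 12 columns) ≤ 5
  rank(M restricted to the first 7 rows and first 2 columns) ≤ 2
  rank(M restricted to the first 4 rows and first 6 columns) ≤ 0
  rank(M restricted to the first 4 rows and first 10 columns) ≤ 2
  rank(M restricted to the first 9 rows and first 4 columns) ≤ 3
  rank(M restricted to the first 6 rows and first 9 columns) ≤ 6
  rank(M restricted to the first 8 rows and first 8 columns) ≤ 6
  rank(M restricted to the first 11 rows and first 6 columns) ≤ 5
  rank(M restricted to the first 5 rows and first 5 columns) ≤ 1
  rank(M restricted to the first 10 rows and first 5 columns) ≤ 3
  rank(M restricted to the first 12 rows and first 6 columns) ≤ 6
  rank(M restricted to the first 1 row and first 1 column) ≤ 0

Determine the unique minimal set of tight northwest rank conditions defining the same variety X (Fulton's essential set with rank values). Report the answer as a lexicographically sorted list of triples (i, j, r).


Propagating the 34 rank bounds to every northwest block:

  row 1: 0 | 0 | 0 | 0 | 0 | 0 | 1 | 1 | 1 | 1 | 1 | 1
  row 2: 0 | 0 | 0 | 0 | 0 | 0 | 1 | 1 | 1 | 1 | 2 | 2
  row 3: 0 | 0 | 0 | 0 | 0 | 0 | 1 | 2 | 2 | 2 | 3 | 3
  row 4: 0 | 0 | 0 | 0 | 0 | 0 | 1 | 2 | 2 | 2 | 3 | 4
  row 5: 1 | 1 | 1 | 1 | 1 | 1 | 2 | 3 | 3 | 3 | 4 | 5
  row 6: 1 | 2 | 2 | 2 | 2 | 2 | 3 | 4 | 4 | 4 | 5 | 6
  row 7: 1 | 2 | 2 | 3 | 3 | 3 | 4 | 5 | 5 | 5 | 6 | 7
  row 8: 1 | 2 | 2 | 3 | 3 | 4 | 5 | 6 | 6 | 6 | 7 | 8
  row 9: 1 | 2 | 2 | 3 | 3 | 4 | 5 | 6 | 7 | 7 | 8 | 9
  row 10: 1 | 2 | 2 | 3 | 3 | 4 | 5 | 6 | 7 | 8 | 9 | 10
  row 11: 1 | 2 | 3 | 4 | 4 | 5 | 6 | 7 | 8 | 9 | 10 | 11
  row 12: 1 | 2 | 3 | 4 | 5 | 6 | 7 | 8 | 9 | 10 | 11 | 12

giving w = (7, 11, 8, 12, 1, 2, 4, 6, 9, 10, 3, 5) via Δ²R.

Rothe diagram D(w) (36 cells), 5 SE-corners (essential conditions):

[(2, 10, 1), (4, 6, 0), (4, 10, 2), (10, 3, 2), (10, 5, 3)]


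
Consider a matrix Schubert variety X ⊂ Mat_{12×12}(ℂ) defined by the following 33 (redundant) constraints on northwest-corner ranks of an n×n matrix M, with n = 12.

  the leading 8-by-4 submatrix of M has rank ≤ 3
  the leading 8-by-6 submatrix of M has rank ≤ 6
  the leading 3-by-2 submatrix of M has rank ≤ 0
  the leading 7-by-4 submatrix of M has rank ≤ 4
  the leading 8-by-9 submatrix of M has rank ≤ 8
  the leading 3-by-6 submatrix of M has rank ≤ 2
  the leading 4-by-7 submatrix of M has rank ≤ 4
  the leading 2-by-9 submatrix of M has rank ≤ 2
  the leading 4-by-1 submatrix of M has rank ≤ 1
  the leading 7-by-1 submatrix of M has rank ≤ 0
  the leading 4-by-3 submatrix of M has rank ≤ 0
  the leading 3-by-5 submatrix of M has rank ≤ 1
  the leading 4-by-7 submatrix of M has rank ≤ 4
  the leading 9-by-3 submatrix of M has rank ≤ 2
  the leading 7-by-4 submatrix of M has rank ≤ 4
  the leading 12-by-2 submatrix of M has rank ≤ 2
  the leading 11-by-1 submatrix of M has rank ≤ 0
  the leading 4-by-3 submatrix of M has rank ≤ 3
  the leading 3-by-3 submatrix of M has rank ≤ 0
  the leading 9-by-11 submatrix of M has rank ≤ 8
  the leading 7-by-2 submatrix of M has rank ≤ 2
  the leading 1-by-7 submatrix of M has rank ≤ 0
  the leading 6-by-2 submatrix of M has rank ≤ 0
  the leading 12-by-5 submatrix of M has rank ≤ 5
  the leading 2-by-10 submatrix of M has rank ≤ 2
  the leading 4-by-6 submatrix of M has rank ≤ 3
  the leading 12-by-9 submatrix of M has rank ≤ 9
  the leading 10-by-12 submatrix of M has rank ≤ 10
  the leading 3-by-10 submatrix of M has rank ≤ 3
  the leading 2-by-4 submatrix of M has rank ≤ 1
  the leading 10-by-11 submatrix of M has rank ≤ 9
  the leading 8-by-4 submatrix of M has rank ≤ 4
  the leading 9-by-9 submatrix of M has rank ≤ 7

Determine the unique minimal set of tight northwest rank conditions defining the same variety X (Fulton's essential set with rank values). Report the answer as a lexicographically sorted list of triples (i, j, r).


Recovering R(i,j) via the rank-extension bound from the 33 conditions:

  row 1: 0  0  0  0  0  0  0  1  1  1  1  1
  row 2: 0  0  0  1  1  1  1  2  2  2  2  2
  row 3: 0  0  0  1  1  2  2  3  3  3  3  3
  row 4: 0  0  0  1  2  3  3  4  4  4  4  4
  row 5: 0  0  1  2  3  4  4  5  5  5  5  5
  row 6: 0  0  1  2  3  4  5  6  6  6  6  6
  row 7: 0  1  2  3  4  5  6  7  7  7  7  7
  row 8: 0  1  2  3  4  5  6  7  7  8  8  8
  row 9: 0  1  2  3  4  5  6  7  7  8  8  9
  row 10: 0  1  2  3  4  5  6  7  8  9  9  10
  row 11: 0  1  2  3  4  5  6  7  8  9  10  11
  row 12: 1  2  3  4  5  6  7  8  9  10  11  12

hence w(1..12) = (8, 4, 6, 5, 3, 7, 2, 10, 12, 9, 11, 1).

ℓ(w)=29; the 7 essential cells (i,j,r):

[(1, 7, 0), (3, 5, 1), (4, 3, 0), (6, 2, 0), (9, 9, 7), (9, 11, 8), (11, 1, 0)]


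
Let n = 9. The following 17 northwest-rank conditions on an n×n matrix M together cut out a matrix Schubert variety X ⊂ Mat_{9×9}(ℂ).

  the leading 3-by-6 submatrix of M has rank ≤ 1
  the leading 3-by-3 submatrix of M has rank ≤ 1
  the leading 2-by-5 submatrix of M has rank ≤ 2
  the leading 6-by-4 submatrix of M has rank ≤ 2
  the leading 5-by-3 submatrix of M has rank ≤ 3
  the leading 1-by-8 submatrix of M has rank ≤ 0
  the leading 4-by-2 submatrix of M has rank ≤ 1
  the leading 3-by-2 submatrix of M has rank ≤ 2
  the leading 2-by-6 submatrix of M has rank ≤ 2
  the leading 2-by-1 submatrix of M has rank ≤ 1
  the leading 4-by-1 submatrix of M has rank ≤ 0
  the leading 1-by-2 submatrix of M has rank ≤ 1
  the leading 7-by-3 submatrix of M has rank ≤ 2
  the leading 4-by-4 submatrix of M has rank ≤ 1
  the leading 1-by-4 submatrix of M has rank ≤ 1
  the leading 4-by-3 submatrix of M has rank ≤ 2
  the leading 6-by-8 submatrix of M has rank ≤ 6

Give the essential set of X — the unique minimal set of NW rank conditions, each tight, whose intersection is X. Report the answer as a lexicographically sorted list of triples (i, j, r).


Propagating the 17 rank bounds to every northwest block:

  R[1]: 0 0 0 0 0 0 0 0 1
  R[2]: 0 1 1 1 1 1 1 1 2
  R[3]: 0 1 1 1 1 1 2 2 3
  R[4]: 0 1 1 1 2 2 3 3 4
  R[5]: 1 2 2 2 3 3 4 4 5
  R[6]: 1 2 2 2 3 4 5 5 6
  R[7]: 1 2 2 3 4 5 6 6 7
  R[8]: 1 2 3 4 5 6 7 7 8
  R[9]: 1 2 3 4 5 6 7 8 9

the unique w with this rank table is (9, 2, 7, 5, 1, 6, 4, 3, 8).

6 SE-corners of the 20-cell Rothe diagram give Ess(w):

[(1, 8, 0), (3, 6, 1), (4, 1, 0), (4, 4, 1), (6, 4, 2), (7, 3, 2)]


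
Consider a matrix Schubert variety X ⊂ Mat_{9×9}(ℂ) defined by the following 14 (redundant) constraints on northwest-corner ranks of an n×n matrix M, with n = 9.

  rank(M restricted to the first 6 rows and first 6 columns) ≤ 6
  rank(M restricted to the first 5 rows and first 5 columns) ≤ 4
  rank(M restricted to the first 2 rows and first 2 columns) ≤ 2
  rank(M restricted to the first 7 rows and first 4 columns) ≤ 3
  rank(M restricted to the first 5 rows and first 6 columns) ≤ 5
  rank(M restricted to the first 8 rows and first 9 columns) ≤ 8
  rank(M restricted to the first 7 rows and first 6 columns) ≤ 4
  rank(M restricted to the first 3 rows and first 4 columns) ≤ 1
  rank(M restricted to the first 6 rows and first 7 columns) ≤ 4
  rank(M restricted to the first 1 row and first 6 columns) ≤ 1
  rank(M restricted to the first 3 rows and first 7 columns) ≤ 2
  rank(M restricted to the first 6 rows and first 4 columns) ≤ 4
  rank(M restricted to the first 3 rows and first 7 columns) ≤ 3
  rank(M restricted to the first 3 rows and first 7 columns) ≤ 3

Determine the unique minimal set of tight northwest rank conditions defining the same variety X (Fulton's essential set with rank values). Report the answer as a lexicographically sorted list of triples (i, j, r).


The tightest implied rank at each (i,j), from the 14 conditions:

  1 | 1 | 1 | 1 | 1 | 1 | 1 | 1 | 1
  1 | 1 | 1 | 1 | 2 | 2 | 2 | 2 | 2
  1 | 1 | 1 | 1 | 2 | 2 | 2 | 3 | 3
  1 | 2 | 2 | 2 | 3 | 3 | 3 | 4 | 4
  1 | 2 | 3 | 3 | 4 | 4 | 4 | 5 | 5
  1 | 2 | 3 | 3 | 4 | 4 | 4 | 5 | 6
  1 | 2 | 3 | 3 | 4 | 4 | 5 | 6 | 7
  1 | 2 | 3 | 4 | 5 | 5 | 6 | 7 | 8
  1 | 2 | 3 | 4 | 5 | 6 | 7 | 8 | 9

hence w(1..9) = (1, 5, 8, 2, 3, 9, 7, 4, 6).

ℓ(w)=13; the 5 essential cells (i,j,r):

[(3, 4, 1), (3, 7, 2), (6, 7, 4), (7, 4, 3), (7, 6, 4)]
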